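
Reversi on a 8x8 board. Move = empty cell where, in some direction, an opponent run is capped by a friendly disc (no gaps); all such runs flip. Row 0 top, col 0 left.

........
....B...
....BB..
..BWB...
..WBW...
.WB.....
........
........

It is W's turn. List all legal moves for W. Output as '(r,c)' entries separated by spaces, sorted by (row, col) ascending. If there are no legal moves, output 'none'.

Answer: (0,4) (1,5) (2,2) (3,1) (3,5) (5,3) (6,2)

Derivation:
(0,3): no bracket -> illegal
(0,4): flips 3 -> legal
(0,5): no bracket -> illegal
(1,3): no bracket -> illegal
(1,5): flips 1 -> legal
(1,6): no bracket -> illegal
(2,1): no bracket -> illegal
(2,2): flips 1 -> legal
(2,3): no bracket -> illegal
(2,6): no bracket -> illegal
(3,1): flips 1 -> legal
(3,5): flips 1 -> legal
(3,6): no bracket -> illegal
(4,1): no bracket -> illegal
(4,5): no bracket -> illegal
(5,3): flips 2 -> legal
(5,4): no bracket -> illegal
(6,1): no bracket -> illegal
(6,2): flips 1 -> legal
(6,3): no bracket -> illegal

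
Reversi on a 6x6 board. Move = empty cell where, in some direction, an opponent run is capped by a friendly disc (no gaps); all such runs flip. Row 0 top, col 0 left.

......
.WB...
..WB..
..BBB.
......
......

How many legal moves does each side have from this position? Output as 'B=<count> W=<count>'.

Answer: B=3 W=5

Derivation:
-- B to move --
(0,0): flips 2 -> legal
(0,1): no bracket -> illegal
(0,2): no bracket -> illegal
(1,0): flips 1 -> legal
(1,3): no bracket -> illegal
(2,0): no bracket -> illegal
(2,1): flips 1 -> legal
(3,1): no bracket -> illegal
B mobility = 3
-- W to move --
(0,1): no bracket -> illegal
(0,2): flips 1 -> legal
(0,3): no bracket -> illegal
(1,3): flips 1 -> legal
(1,4): no bracket -> illegal
(2,1): no bracket -> illegal
(2,4): flips 1 -> legal
(2,5): no bracket -> illegal
(3,1): no bracket -> illegal
(3,5): no bracket -> illegal
(4,1): no bracket -> illegal
(4,2): flips 1 -> legal
(4,3): no bracket -> illegal
(4,4): flips 1 -> legal
(4,5): no bracket -> illegal
W mobility = 5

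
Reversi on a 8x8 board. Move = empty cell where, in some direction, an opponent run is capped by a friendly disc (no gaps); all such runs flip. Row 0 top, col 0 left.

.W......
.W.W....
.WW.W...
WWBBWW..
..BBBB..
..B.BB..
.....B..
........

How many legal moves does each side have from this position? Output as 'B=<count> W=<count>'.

-- B to move --
(0,0): flips 2 -> legal
(0,2): no bracket -> illegal
(0,3): no bracket -> illegal
(0,4): no bracket -> illegal
(1,0): flips 1 -> legal
(1,2): flips 1 -> legal
(1,4): flips 2 -> legal
(1,5): flips 1 -> legal
(2,0): flips 1 -> legal
(2,3): flips 1 -> legal
(2,5): flips 2 -> legal
(2,6): flips 1 -> legal
(3,6): flips 2 -> legal
(4,0): no bracket -> illegal
(4,1): no bracket -> illegal
(4,6): no bracket -> illegal
B mobility = 10
-- W to move --
(2,3): no bracket -> illegal
(3,6): no bracket -> illegal
(4,1): no bracket -> illegal
(4,6): no bracket -> illegal
(5,1): flips 2 -> legal
(5,3): flips 2 -> legal
(5,6): flips 1 -> legal
(6,1): flips 2 -> legal
(6,2): flips 3 -> legal
(6,3): no bracket -> illegal
(6,4): flips 2 -> legal
(6,6): flips 3 -> legal
(7,4): no bracket -> illegal
(7,5): flips 3 -> legal
(7,6): flips 4 -> legal
W mobility = 9

Answer: B=10 W=9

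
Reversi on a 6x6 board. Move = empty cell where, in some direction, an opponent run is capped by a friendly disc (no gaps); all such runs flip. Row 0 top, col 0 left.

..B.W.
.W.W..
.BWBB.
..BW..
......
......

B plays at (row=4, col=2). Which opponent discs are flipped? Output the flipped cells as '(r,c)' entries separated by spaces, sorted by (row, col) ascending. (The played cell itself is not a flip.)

Answer: (3,3)

Derivation:
Dir NW: first cell '.' (not opp) -> no flip
Dir N: first cell 'B' (not opp) -> no flip
Dir NE: opp run (3,3) capped by B -> flip
Dir W: first cell '.' (not opp) -> no flip
Dir E: first cell '.' (not opp) -> no flip
Dir SW: first cell '.' (not opp) -> no flip
Dir S: first cell '.' (not opp) -> no flip
Dir SE: first cell '.' (not opp) -> no flip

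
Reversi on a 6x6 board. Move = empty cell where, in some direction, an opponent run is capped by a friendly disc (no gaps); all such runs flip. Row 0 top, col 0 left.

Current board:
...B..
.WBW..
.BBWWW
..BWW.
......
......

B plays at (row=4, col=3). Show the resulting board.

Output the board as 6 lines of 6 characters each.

Place B at (4,3); scan 8 dirs for brackets.
Dir NW: first cell 'B' (not opp) -> no flip
Dir N: opp run (3,3) (2,3) (1,3) capped by B -> flip
Dir NE: opp run (3,4) (2,5), next=edge -> no flip
Dir W: first cell '.' (not opp) -> no flip
Dir E: first cell '.' (not opp) -> no flip
Dir SW: first cell '.' (not opp) -> no flip
Dir S: first cell '.' (not opp) -> no flip
Dir SE: first cell '.' (not opp) -> no flip
All flips: (1,3) (2,3) (3,3)

Answer: ...B..
.WBB..
.BBBWW
..BBW.
...B..
......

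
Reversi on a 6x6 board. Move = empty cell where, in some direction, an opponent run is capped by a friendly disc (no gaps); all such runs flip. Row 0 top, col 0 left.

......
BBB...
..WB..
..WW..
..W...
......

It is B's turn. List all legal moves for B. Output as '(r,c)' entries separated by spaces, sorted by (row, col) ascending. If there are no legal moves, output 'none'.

(1,3): no bracket -> illegal
(2,1): flips 1 -> legal
(2,4): no bracket -> illegal
(3,1): no bracket -> illegal
(3,4): no bracket -> illegal
(4,1): flips 1 -> legal
(4,3): flips 1 -> legal
(4,4): flips 2 -> legal
(5,1): no bracket -> illegal
(5,2): flips 3 -> legal
(5,3): no bracket -> illegal

Answer: (2,1) (4,1) (4,3) (4,4) (5,2)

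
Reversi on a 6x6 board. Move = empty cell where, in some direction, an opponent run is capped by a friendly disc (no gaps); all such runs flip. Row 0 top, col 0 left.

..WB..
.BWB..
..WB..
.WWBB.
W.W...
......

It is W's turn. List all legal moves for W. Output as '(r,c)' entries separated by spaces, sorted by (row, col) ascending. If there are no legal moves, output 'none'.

(0,0): flips 1 -> legal
(0,1): no bracket -> illegal
(0,4): flips 2 -> legal
(1,0): flips 1 -> legal
(1,4): flips 2 -> legal
(2,0): flips 1 -> legal
(2,1): no bracket -> illegal
(2,4): flips 3 -> legal
(2,5): no bracket -> illegal
(3,5): flips 2 -> legal
(4,3): no bracket -> illegal
(4,4): flips 1 -> legal
(4,5): flips 2 -> legal

Answer: (0,0) (0,4) (1,0) (1,4) (2,0) (2,4) (3,5) (4,4) (4,5)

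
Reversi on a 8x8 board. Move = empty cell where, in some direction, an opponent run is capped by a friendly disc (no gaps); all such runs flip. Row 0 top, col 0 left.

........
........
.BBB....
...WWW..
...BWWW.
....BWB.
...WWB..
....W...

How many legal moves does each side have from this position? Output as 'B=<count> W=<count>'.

Answer: B=7 W=11

Derivation:
-- B to move --
(2,4): flips 2 -> legal
(2,5): flips 4 -> legal
(2,6): no bracket -> illegal
(3,2): no bracket -> illegal
(3,6): flips 2 -> legal
(3,7): no bracket -> illegal
(4,2): no bracket -> illegal
(4,7): flips 3 -> legal
(5,2): no bracket -> illegal
(5,3): no bracket -> illegal
(5,7): no bracket -> illegal
(6,2): flips 2 -> legal
(6,6): flips 3 -> legal
(7,2): flips 1 -> legal
(7,3): no bracket -> illegal
(7,5): no bracket -> illegal
B mobility = 7
-- W to move --
(1,0): no bracket -> illegal
(1,1): flips 1 -> legal
(1,2): flips 1 -> legal
(1,3): flips 1 -> legal
(1,4): no bracket -> illegal
(2,0): no bracket -> illegal
(2,4): no bracket -> illegal
(3,0): no bracket -> illegal
(3,1): no bracket -> illegal
(3,2): no bracket -> illegal
(4,2): flips 1 -> legal
(4,7): flips 2 -> legal
(5,2): flips 1 -> legal
(5,3): flips 2 -> legal
(5,7): flips 1 -> legal
(6,6): flips 2 -> legal
(6,7): flips 1 -> legal
(7,5): flips 1 -> legal
(7,6): no bracket -> illegal
W mobility = 11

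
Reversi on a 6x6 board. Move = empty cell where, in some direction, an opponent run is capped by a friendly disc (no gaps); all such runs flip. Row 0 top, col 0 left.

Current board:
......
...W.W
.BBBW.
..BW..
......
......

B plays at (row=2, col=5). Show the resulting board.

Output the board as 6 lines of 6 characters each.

Answer: ......
...W.W
.BBBBB
..BW..
......
......

Derivation:
Place B at (2,5); scan 8 dirs for brackets.
Dir NW: first cell '.' (not opp) -> no flip
Dir N: opp run (1,5), next='.' -> no flip
Dir NE: edge -> no flip
Dir W: opp run (2,4) capped by B -> flip
Dir E: edge -> no flip
Dir SW: first cell '.' (not opp) -> no flip
Dir S: first cell '.' (not opp) -> no flip
Dir SE: edge -> no flip
All flips: (2,4)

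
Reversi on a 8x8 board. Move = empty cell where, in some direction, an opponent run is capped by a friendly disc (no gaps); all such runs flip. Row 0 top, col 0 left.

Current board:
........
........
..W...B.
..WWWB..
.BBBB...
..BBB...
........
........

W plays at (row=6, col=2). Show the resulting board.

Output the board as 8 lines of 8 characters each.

Place W at (6,2); scan 8 dirs for brackets.
Dir NW: first cell '.' (not opp) -> no flip
Dir N: opp run (5,2) (4,2) capped by W -> flip
Dir NE: opp run (5,3) (4,4) (3,5) (2,6), next='.' -> no flip
Dir W: first cell '.' (not opp) -> no flip
Dir E: first cell '.' (not opp) -> no flip
Dir SW: first cell '.' (not opp) -> no flip
Dir S: first cell '.' (not opp) -> no flip
Dir SE: first cell '.' (not opp) -> no flip
All flips: (4,2) (5,2)

Answer: ........
........
..W...B.
..WWWB..
.BWBB...
..WBB...
..W.....
........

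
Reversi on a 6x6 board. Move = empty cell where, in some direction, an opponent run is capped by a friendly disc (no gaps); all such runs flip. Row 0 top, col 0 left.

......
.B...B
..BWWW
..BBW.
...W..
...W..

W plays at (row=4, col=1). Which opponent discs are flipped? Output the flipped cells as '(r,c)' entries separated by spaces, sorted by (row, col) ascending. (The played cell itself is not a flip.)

Answer: (3,2)

Derivation:
Dir NW: first cell '.' (not opp) -> no flip
Dir N: first cell '.' (not opp) -> no flip
Dir NE: opp run (3,2) capped by W -> flip
Dir W: first cell '.' (not opp) -> no flip
Dir E: first cell '.' (not opp) -> no flip
Dir SW: first cell '.' (not opp) -> no flip
Dir S: first cell '.' (not opp) -> no flip
Dir SE: first cell '.' (not opp) -> no flip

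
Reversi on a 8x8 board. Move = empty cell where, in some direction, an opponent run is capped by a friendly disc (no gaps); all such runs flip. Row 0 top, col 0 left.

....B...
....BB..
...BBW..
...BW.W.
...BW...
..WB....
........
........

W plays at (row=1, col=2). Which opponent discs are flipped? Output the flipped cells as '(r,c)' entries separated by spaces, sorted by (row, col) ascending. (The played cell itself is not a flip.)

Dir NW: first cell '.' (not opp) -> no flip
Dir N: first cell '.' (not opp) -> no flip
Dir NE: first cell '.' (not opp) -> no flip
Dir W: first cell '.' (not opp) -> no flip
Dir E: first cell '.' (not opp) -> no flip
Dir SW: first cell '.' (not opp) -> no flip
Dir S: first cell '.' (not opp) -> no flip
Dir SE: opp run (2,3) capped by W -> flip

Answer: (2,3)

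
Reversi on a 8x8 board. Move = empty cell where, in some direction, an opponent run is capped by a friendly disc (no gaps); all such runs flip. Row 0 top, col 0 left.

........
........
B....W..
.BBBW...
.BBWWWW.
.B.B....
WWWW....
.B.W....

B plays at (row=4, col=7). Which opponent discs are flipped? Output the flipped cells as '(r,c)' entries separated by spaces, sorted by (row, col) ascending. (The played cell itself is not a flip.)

Dir NW: first cell '.' (not opp) -> no flip
Dir N: first cell '.' (not opp) -> no flip
Dir NE: edge -> no flip
Dir W: opp run (4,6) (4,5) (4,4) (4,3) capped by B -> flip
Dir E: edge -> no flip
Dir SW: first cell '.' (not opp) -> no flip
Dir S: first cell '.' (not opp) -> no flip
Dir SE: edge -> no flip

Answer: (4,3) (4,4) (4,5) (4,6)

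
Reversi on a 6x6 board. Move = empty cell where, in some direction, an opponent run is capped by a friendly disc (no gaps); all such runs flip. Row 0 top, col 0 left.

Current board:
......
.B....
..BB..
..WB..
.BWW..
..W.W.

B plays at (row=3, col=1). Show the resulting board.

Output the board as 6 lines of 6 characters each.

Answer: ......
.B....
..BB..
.BBB..
.BWW..
..W.W.

Derivation:
Place B at (3,1); scan 8 dirs for brackets.
Dir NW: first cell '.' (not opp) -> no flip
Dir N: first cell '.' (not opp) -> no flip
Dir NE: first cell 'B' (not opp) -> no flip
Dir W: first cell '.' (not opp) -> no flip
Dir E: opp run (3,2) capped by B -> flip
Dir SW: first cell '.' (not opp) -> no flip
Dir S: first cell 'B' (not opp) -> no flip
Dir SE: opp run (4,2), next='.' -> no flip
All flips: (3,2)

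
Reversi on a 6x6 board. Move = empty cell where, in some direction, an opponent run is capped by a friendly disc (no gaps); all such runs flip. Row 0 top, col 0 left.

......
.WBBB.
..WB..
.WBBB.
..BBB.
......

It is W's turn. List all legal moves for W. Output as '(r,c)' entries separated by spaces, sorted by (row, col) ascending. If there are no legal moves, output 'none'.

Answer: (0,2) (0,4) (1,5) (2,4) (3,5) (5,2) (5,3) (5,5)

Derivation:
(0,1): no bracket -> illegal
(0,2): flips 1 -> legal
(0,3): no bracket -> illegal
(0,4): flips 1 -> legal
(0,5): no bracket -> illegal
(1,5): flips 3 -> legal
(2,1): no bracket -> illegal
(2,4): flips 1 -> legal
(2,5): no bracket -> illegal
(3,5): flips 3 -> legal
(4,1): no bracket -> illegal
(4,5): no bracket -> illegal
(5,1): no bracket -> illegal
(5,2): flips 2 -> legal
(5,3): flips 1 -> legal
(5,4): no bracket -> illegal
(5,5): flips 2 -> legal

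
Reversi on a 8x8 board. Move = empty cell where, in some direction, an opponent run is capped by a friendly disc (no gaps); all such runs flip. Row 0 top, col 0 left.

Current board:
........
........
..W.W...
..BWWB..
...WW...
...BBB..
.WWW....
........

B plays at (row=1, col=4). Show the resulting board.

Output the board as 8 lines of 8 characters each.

Answer: ........
....B...
..W.B...
..BWBB..
...WB...
...BBB..
.WWW....
........

Derivation:
Place B at (1,4); scan 8 dirs for brackets.
Dir NW: first cell '.' (not opp) -> no flip
Dir N: first cell '.' (not opp) -> no flip
Dir NE: first cell '.' (not opp) -> no flip
Dir W: first cell '.' (not opp) -> no flip
Dir E: first cell '.' (not opp) -> no flip
Dir SW: first cell '.' (not opp) -> no flip
Dir S: opp run (2,4) (3,4) (4,4) capped by B -> flip
Dir SE: first cell '.' (not opp) -> no flip
All flips: (2,4) (3,4) (4,4)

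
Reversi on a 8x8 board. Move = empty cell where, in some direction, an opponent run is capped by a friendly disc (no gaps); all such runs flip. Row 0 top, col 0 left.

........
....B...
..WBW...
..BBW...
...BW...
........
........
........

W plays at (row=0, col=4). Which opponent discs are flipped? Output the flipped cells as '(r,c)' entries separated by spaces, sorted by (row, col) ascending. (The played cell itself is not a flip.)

Answer: (1,4)

Derivation:
Dir NW: edge -> no flip
Dir N: edge -> no flip
Dir NE: edge -> no flip
Dir W: first cell '.' (not opp) -> no flip
Dir E: first cell '.' (not opp) -> no flip
Dir SW: first cell '.' (not opp) -> no flip
Dir S: opp run (1,4) capped by W -> flip
Dir SE: first cell '.' (not opp) -> no flip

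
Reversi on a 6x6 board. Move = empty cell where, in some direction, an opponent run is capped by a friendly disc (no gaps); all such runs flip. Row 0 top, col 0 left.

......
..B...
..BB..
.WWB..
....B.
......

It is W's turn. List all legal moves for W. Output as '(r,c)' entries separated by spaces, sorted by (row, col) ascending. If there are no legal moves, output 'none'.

Answer: (0,2) (1,3) (1,4) (3,4)

Derivation:
(0,1): no bracket -> illegal
(0,2): flips 2 -> legal
(0,3): no bracket -> illegal
(1,1): no bracket -> illegal
(1,3): flips 1 -> legal
(1,4): flips 1 -> legal
(2,1): no bracket -> illegal
(2,4): no bracket -> illegal
(3,4): flips 1 -> legal
(3,5): no bracket -> illegal
(4,2): no bracket -> illegal
(4,3): no bracket -> illegal
(4,5): no bracket -> illegal
(5,3): no bracket -> illegal
(5,4): no bracket -> illegal
(5,5): no bracket -> illegal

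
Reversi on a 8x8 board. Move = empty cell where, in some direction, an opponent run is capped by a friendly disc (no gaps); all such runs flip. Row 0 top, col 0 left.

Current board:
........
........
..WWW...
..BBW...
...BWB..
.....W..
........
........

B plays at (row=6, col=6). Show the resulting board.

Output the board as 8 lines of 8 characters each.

Answer: ........
........
..WWW...
..BBW...
...BBB..
.....B..
......B.
........

Derivation:
Place B at (6,6); scan 8 dirs for brackets.
Dir NW: opp run (5,5) (4,4) capped by B -> flip
Dir N: first cell '.' (not opp) -> no flip
Dir NE: first cell '.' (not opp) -> no flip
Dir W: first cell '.' (not opp) -> no flip
Dir E: first cell '.' (not opp) -> no flip
Dir SW: first cell '.' (not opp) -> no flip
Dir S: first cell '.' (not opp) -> no flip
Dir SE: first cell '.' (not opp) -> no flip
All flips: (4,4) (5,5)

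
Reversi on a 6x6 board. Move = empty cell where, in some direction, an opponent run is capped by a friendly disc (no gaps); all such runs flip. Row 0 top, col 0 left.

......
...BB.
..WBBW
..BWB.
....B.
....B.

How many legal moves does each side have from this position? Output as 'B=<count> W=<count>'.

Answer: B=6 W=8

Derivation:
-- B to move --
(1,1): flips 2 -> legal
(1,2): flips 1 -> legal
(1,5): no bracket -> illegal
(2,1): flips 1 -> legal
(3,1): flips 1 -> legal
(3,5): no bracket -> illegal
(4,2): flips 1 -> legal
(4,3): flips 1 -> legal
B mobility = 6
-- W to move --
(0,2): no bracket -> illegal
(0,3): flips 3 -> legal
(0,4): flips 1 -> legal
(0,5): no bracket -> illegal
(1,2): no bracket -> illegal
(1,5): flips 1 -> legal
(2,1): no bracket -> illegal
(3,1): flips 1 -> legal
(3,5): flips 1 -> legal
(4,1): no bracket -> illegal
(4,2): flips 1 -> legal
(4,3): flips 1 -> legal
(4,5): no bracket -> illegal
(5,3): no bracket -> illegal
(5,5): flips 1 -> legal
W mobility = 8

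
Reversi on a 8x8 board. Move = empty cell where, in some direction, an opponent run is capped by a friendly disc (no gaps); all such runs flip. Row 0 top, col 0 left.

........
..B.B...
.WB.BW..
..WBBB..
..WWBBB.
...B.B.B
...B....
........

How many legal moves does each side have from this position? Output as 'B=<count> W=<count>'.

Answer: B=10 W=9

Derivation:
-- B to move --
(1,0): no bracket -> illegal
(1,1): no bracket -> illegal
(1,5): flips 1 -> legal
(1,6): flips 1 -> legal
(2,0): flips 1 -> legal
(2,3): no bracket -> illegal
(2,6): flips 1 -> legal
(3,0): flips 1 -> legal
(3,1): flips 2 -> legal
(3,6): flips 1 -> legal
(4,1): flips 2 -> legal
(5,1): flips 1 -> legal
(5,2): flips 3 -> legal
(5,4): no bracket -> illegal
B mobility = 10
-- W to move --
(0,1): no bracket -> illegal
(0,2): flips 2 -> legal
(0,3): flips 2 -> legal
(0,4): no bracket -> illegal
(0,5): no bracket -> illegal
(1,1): no bracket -> illegal
(1,3): no bracket -> illegal
(1,5): flips 2 -> legal
(2,3): flips 3 -> legal
(2,6): no bracket -> illegal
(3,1): no bracket -> illegal
(3,6): flips 3 -> legal
(3,7): no bracket -> illegal
(4,7): flips 3 -> legal
(5,2): no bracket -> illegal
(5,4): no bracket -> illegal
(5,6): no bracket -> illegal
(6,2): no bracket -> illegal
(6,4): flips 1 -> legal
(6,5): flips 3 -> legal
(6,6): no bracket -> illegal
(6,7): no bracket -> illegal
(7,2): no bracket -> illegal
(7,3): flips 2 -> legal
(7,4): no bracket -> illegal
W mobility = 9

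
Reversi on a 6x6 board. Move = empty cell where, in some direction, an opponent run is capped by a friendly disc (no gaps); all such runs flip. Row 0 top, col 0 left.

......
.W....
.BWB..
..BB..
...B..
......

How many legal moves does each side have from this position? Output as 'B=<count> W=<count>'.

-- B to move --
(0,0): flips 2 -> legal
(0,1): flips 1 -> legal
(0,2): no bracket -> illegal
(1,0): no bracket -> illegal
(1,2): flips 1 -> legal
(1,3): no bracket -> illegal
(2,0): no bracket -> illegal
(3,1): no bracket -> illegal
B mobility = 3
-- W to move --
(1,0): no bracket -> illegal
(1,2): no bracket -> illegal
(1,3): no bracket -> illegal
(1,4): no bracket -> illegal
(2,0): flips 1 -> legal
(2,4): flips 1 -> legal
(3,0): no bracket -> illegal
(3,1): flips 1 -> legal
(3,4): no bracket -> illegal
(4,1): no bracket -> illegal
(4,2): flips 1 -> legal
(4,4): flips 1 -> legal
(5,2): no bracket -> illegal
(5,3): no bracket -> illegal
(5,4): no bracket -> illegal
W mobility = 5

Answer: B=3 W=5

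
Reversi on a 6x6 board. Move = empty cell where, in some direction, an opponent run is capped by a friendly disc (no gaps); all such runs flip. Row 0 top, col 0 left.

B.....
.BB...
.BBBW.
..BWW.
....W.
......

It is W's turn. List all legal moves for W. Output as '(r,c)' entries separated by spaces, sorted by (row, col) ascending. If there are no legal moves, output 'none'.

(0,1): flips 2 -> legal
(0,2): no bracket -> illegal
(0,3): no bracket -> illegal
(1,0): no bracket -> illegal
(1,3): flips 1 -> legal
(1,4): no bracket -> illegal
(2,0): flips 3 -> legal
(3,0): no bracket -> illegal
(3,1): flips 1 -> legal
(4,1): no bracket -> illegal
(4,2): no bracket -> illegal
(4,3): no bracket -> illegal

Answer: (0,1) (1,3) (2,0) (3,1)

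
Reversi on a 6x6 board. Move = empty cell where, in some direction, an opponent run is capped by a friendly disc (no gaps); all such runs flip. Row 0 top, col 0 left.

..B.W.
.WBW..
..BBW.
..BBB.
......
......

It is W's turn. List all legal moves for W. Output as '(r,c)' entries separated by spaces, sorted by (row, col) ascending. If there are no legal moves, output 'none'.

Answer: (2,1) (3,1) (4,2) (4,3) (4,4)

Derivation:
(0,1): no bracket -> illegal
(0,3): no bracket -> illegal
(1,4): no bracket -> illegal
(2,1): flips 2 -> legal
(2,5): no bracket -> illegal
(3,1): flips 1 -> legal
(3,5): no bracket -> illegal
(4,1): no bracket -> illegal
(4,2): flips 1 -> legal
(4,3): flips 2 -> legal
(4,4): flips 3 -> legal
(4,5): no bracket -> illegal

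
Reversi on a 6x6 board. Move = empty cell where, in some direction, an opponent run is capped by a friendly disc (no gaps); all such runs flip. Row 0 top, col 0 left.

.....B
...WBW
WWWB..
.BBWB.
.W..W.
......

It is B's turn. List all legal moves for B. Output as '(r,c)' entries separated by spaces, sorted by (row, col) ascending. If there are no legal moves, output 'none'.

Answer: (0,3) (0,4) (1,0) (1,1) (1,2) (2,5) (4,3) (5,0) (5,1) (5,4)

Derivation:
(0,2): no bracket -> illegal
(0,3): flips 1 -> legal
(0,4): flips 2 -> legal
(1,0): flips 1 -> legal
(1,1): flips 1 -> legal
(1,2): flips 2 -> legal
(2,4): no bracket -> illegal
(2,5): flips 1 -> legal
(3,0): no bracket -> illegal
(3,5): no bracket -> illegal
(4,0): no bracket -> illegal
(4,2): no bracket -> illegal
(4,3): flips 1 -> legal
(4,5): no bracket -> illegal
(5,0): flips 1 -> legal
(5,1): flips 1 -> legal
(5,2): no bracket -> illegal
(5,3): no bracket -> illegal
(5,4): flips 1 -> legal
(5,5): no bracket -> illegal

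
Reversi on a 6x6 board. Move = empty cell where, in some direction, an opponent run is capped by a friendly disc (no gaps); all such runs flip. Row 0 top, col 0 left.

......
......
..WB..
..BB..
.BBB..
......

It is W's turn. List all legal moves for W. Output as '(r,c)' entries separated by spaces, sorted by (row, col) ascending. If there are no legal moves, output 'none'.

(1,2): no bracket -> illegal
(1,3): no bracket -> illegal
(1,4): no bracket -> illegal
(2,1): no bracket -> illegal
(2,4): flips 1 -> legal
(3,0): no bracket -> illegal
(3,1): no bracket -> illegal
(3,4): no bracket -> illegal
(4,0): no bracket -> illegal
(4,4): flips 1 -> legal
(5,0): no bracket -> illegal
(5,1): no bracket -> illegal
(5,2): flips 2 -> legal
(5,3): no bracket -> illegal
(5,4): no bracket -> illegal

Answer: (2,4) (4,4) (5,2)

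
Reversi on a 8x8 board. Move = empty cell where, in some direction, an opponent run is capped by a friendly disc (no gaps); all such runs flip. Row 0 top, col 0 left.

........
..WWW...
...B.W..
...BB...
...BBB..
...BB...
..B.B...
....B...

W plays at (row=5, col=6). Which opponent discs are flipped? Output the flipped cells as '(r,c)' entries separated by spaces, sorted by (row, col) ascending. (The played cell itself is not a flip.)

Answer: (2,3) (3,4) (4,5)

Derivation:
Dir NW: opp run (4,5) (3,4) (2,3) capped by W -> flip
Dir N: first cell '.' (not opp) -> no flip
Dir NE: first cell '.' (not opp) -> no flip
Dir W: first cell '.' (not opp) -> no flip
Dir E: first cell '.' (not opp) -> no flip
Dir SW: first cell '.' (not opp) -> no flip
Dir S: first cell '.' (not opp) -> no flip
Dir SE: first cell '.' (not opp) -> no flip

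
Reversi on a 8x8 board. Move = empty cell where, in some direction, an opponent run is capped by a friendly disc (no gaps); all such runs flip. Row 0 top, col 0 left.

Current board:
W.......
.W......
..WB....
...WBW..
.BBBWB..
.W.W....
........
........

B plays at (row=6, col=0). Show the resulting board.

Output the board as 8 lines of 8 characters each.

Answer: W.......
.W......
..WB....
...WBW..
.BBBWB..
.B.W....
B.......
........

Derivation:
Place B at (6,0); scan 8 dirs for brackets.
Dir NW: edge -> no flip
Dir N: first cell '.' (not opp) -> no flip
Dir NE: opp run (5,1) capped by B -> flip
Dir W: edge -> no flip
Dir E: first cell '.' (not opp) -> no flip
Dir SW: edge -> no flip
Dir S: first cell '.' (not opp) -> no flip
Dir SE: first cell '.' (not opp) -> no flip
All flips: (5,1)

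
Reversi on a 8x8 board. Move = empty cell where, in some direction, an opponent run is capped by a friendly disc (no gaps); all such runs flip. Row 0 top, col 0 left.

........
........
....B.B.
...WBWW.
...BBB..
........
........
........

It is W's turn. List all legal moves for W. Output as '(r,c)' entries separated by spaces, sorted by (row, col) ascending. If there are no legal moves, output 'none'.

Answer: (1,3) (1,5) (1,6) (1,7) (5,3) (5,4) (5,5)

Derivation:
(1,3): flips 1 -> legal
(1,4): no bracket -> illegal
(1,5): flips 1 -> legal
(1,6): flips 1 -> legal
(1,7): flips 1 -> legal
(2,3): no bracket -> illegal
(2,5): no bracket -> illegal
(2,7): no bracket -> illegal
(3,2): no bracket -> illegal
(3,7): no bracket -> illegal
(4,2): no bracket -> illegal
(4,6): no bracket -> illegal
(5,2): no bracket -> illegal
(5,3): flips 2 -> legal
(5,4): flips 1 -> legal
(5,5): flips 2 -> legal
(5,6): no bracket -> illegal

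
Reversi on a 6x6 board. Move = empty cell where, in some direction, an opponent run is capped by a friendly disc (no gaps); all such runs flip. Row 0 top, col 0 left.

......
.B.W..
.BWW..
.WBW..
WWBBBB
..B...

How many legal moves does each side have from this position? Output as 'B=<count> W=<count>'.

-- B to move --
(0,2): no bracket -> illegal
(0,3): flips 3 -> legal
(0,4): no bracket -> illegal
(1,2): flips 1 -> legal
(1,4): flips 1 -> legal
(2,0): flips 1 -> legal
(2,4): flips 3 -> legal
(3,0): flips 2 -> legal
(3,4): flips 1 -> legal
(5,0): flips 1 -> legal
(5,1): flips 2 -> legal
B mobility = 9
-- W to move --
(0,0): flips 1 -> legal
(0,1): flips 2 -> legal
(0,2): no bracket -> illegal
(1,0): no bracket -> illegal
(1,2): no bracket -> illegal
(2,0): flips 1 -> legal
(3,0): no bracket -> illegal
(3,4): no bracket -> illegal
(3,5): no bracket -> illegal
(5,1): flips 1 -> legal
(5,3): flips 2 -> legal
(5,4): no bracket -> illegal
(5,5): flips 1 -> legal
W mobility = 6

Answer: B=9 W=6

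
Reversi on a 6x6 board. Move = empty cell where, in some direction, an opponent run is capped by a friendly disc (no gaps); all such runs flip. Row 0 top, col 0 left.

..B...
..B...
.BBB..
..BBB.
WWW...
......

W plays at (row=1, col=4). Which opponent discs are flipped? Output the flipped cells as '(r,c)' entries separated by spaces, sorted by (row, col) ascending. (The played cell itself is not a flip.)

Dir NW: first cell '.' (not opp) -> no flip
Dir N: first cell '.' (not opp) -> no flip
Dir NE: first cell '.' (not opp) -> no flip
Dir W: first cell '.' (not opp) -> no flip
Dir E: first cell '.' (not opp) -> no flip
Dir SW: opp run (2,3) (3,2) capped by W -> flip
Dir S: first cell '.' (not opp) -> no flip
Dir SE: first cell '.' (not opp) -> no flip

Answer: (2,3) (3,2)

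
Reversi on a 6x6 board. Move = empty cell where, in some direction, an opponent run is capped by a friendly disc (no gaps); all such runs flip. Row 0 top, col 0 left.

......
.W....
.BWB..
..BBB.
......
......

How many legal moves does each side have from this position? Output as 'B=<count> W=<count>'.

Answer: B=3 W=5

Derivation:
-- B to move --
(0,0): flips 2 -> legal
(0,1): flips 1 -> legal
(0,2): no bracket -> illegal
(1,0): no bracket -> illegal
(1,2): flips 1 -> legal
(1,3): no bracket -> illegal
(2,0): no bracket -> illegal
(3,1): no bracket -> illegal
B mobility = 3
-- W to move --
(1,0): no bracket -> illegal
(1,2): no bracket -> illegal
(1,3): no bracket -> illegal
(1,4): no bracket -> illegal
(2,0): flips 1 -> legal
(2,4): flips 1 -> legal
(2,5): no bracket -> illegal
(3,0): no bracket -> illegal
(3,1): flips 1 -> legal
(3,5): no bracket -> illegal
(4,1): no bracket -> illegal
(4,2): flips 1 -> legal
(4,3): no bracket -> illegal
(4,4): flips 1 -> legal
(4,5): no bracket -> illegal
W mobility = 5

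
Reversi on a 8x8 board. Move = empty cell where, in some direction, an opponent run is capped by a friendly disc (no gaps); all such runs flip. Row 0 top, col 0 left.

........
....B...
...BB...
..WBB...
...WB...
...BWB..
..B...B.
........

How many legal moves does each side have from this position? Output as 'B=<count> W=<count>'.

Answer: B=5 W=9

Derivation:
-- B to move --
(2,1): no bracket -> illegal
(2,2): no bracket -> illegal
(3,1): flips 1 -> legal
(4,1): flips 1 -> legal
(4,2): flips 1 -> legal
(4,5): no bracket -> illegal
(5,2): flips 1 -> legal
(6,3): no bracket -> illegal
(6,4): flips 1 -> legal
(6,5): no bracket -> illegal
B mobility = 5
-- W to move --
(0,3): no bracket -> illegal
(0,4): flips 4 -> legal
(0,5): flips 2 -> legal
(1,2): no bracket -> illegal
(1,3): flips 2 -> legal
(1,5): no bracket -> illegal
(2,2): no bracket -> illegal
(2,5): flips 1 -> legal
(3,5): flips 2 -> legal
(4,2): no bracket -> illegal
(4,5): flips 1 -> legal
(4,6): no bracket -> illegal
(5,1): no bracket -> illegal
(5,2): flips 1 -> legal
(5,6): flips 1 -> legal
(5,7): no bracket -> illegal
(6,1): no bracket -> illegal
(6,3): flips 1 -> legal
(6,4): no bracket -> illegal
(6,5): no bracket -> illegal
(6,7): no bracket -> illegal
(7,1): no bracket -> illegal
(7,2): no bracket -> illegal
(7,3): no bracket -> illegal
(7,5): no bracket -> illegal
(7,6): no bracket -> illegal
(7,7): no bracket -> illegal
W mobility = 9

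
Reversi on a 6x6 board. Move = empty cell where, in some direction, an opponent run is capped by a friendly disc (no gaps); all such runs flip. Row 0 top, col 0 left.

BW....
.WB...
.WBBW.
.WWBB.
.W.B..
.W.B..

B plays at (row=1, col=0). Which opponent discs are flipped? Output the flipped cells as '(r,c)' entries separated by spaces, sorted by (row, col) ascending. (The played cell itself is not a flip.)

Dir NW: edge -> no flip
Dir N: first cell 'B' (not opp) -> no flip
Dir NE: opp run (0,1), next=edge -> no flip
Dir W: edge -> no flip
Dir E: opp run (1,1) capped by B -> flip
Dir SW: edge -> no flip
Dir S: first cell '.' (not opp) -> no flip
Dir SE: opp run (2,1) (3,2) capped by B -> flip

Answer: (1,1) (2,1) (3,2)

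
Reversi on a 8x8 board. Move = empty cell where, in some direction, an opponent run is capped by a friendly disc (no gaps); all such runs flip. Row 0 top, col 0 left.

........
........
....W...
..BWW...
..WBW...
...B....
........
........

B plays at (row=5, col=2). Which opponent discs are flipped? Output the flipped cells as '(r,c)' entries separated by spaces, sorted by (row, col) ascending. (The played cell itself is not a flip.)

Answer: (4,2)

Derivation:
Dir NW: first cell '.' (not opp) -> no flip
Dir N: opp run (4,2) capped by B -> flip
Dir NE: first cell 'B' (not opp) -> no flip
Dir W: first cell '.' (not opp) -> no flip
Dir E: first cell 'B' (not opp) -> no flip
Dir SW: first cell '.' (not opp) -> no flip
Dir S: first cell '.' (not opp) -> no flip
Dir SE: first cell '.' (not opp) -> no flip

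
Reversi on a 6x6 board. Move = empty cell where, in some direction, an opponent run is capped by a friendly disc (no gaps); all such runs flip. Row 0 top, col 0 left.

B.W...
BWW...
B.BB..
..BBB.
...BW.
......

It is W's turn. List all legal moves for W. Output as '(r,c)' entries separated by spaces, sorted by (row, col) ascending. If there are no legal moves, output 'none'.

(0,1): no bracket -> illegal
(1,3): no bracket -> illegal
(1,4): no bracket -> illegal
(2,1): no bracket -> illegal
(2,4): flips 1 -> legal
(2,5): no bracket -> illegal
(3,0): no bracket -> illegal
(3,1): no bracket -> illegal
(3,5): no bracket -> illegal
(4,1): no bracket -> illegal
(4,2): flips 3 -> legal
(4,5): flips 2 -> legal
(5,2): no bracket -> illegal
(5,3): no bracket -> illegal
(5,4): no bracket -> illegal

Answer: (2,4) (4,2) (4,5)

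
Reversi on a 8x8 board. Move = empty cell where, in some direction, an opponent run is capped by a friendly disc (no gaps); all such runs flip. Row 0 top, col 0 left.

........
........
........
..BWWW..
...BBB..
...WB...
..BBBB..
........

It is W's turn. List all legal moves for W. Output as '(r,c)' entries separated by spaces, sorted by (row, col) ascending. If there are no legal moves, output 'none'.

Answer: (3,1) (5,2) (5,5) (5,6) (7,1) (7,3) (7,4) (7,5)

Derivation:
(2,1): no bracket -> illegal
(2,2): no bracket -> illegal
(2,3): no bracket -> illegal
(3,1): flips 1 -> legal
(3,6): no bracket -> illegal
(4,1): no bracket -> illegal
(4,2): no bracket -> illegal
(4,6): no bracket -> illegal
(5,1): no bracket -> illegal
(5,2): flips 1 -> legal
(5,5): flips 3 -> legal
(5,6): flips 1 -> legal
(6,1): no bracket -> illegal
(6,6): no bracket -> illegal
(7,1): flips 1 -> legal
(7,2): no bracket -> illegal
(7,3): flips 1 -> legal
(7,4): flips 3 -> legal
(7,5): flips 1 -> legal
(7,6): no bracket -> illegal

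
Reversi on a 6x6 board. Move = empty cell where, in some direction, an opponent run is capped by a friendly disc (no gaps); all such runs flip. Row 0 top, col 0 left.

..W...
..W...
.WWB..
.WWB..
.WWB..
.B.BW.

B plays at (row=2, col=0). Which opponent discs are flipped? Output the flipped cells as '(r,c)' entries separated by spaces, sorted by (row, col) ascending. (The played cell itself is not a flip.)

Dir NW: edge -> no flip
Dir N: first cell '.' (not opp) -> no flip
Dir NE: first cell '.' (not opp) -> no flip
Dir W: edge -> no flip
Dir E: opp run (2,1) (2,2) capped by B -> flip
Dir SW: edge -> no flip
Dir S: first cell '.' (not opp) -> no flip
Dir SE: opp run (3,1) (4,2) capped by B -> flip

Answer: (2,1) (2,2) (3,1) (4,2)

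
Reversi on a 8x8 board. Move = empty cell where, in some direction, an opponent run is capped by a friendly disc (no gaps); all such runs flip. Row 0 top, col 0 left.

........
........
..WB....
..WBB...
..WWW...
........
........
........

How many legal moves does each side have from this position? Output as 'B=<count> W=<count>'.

-- B to move --
(1,1): flips 1 -> legal
(1,2): no bracket -> illegal
(1,3): no bracket -> illegal
(2,1): flips 1 -> legal
(3,1): flips 1 -> legal
(3,5): no bracket -> illegal
(4,1): flips 1 -> legal
(4,5): no bracket -> illegal
(5,1): flips 1 -> legal
(5,2): flips 1 -> legal
(5,3): flips 1 -> legal
(5,4): flips 1 -> legal
(5,5): flips 1 -> legal
B mobility = 9
-- W to move --
(1,2): no bracket -> illegal
(1,3): flips 2 -> legal
(1,4): flips 1 -> legal
(2,4): flips 3 -> legal
(2,5): flips 1 -> legal
(3,5): flips 2 -> legal
(4,5): no bracket -> illegal
W mobility = 5

Answer: B=9 W=5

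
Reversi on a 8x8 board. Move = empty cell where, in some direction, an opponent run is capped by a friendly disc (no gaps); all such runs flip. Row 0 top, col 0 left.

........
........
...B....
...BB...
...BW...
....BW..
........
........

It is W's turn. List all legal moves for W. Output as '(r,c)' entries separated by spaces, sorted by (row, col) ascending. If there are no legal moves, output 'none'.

Answer: (2,2) (2,4) (4,2) (5,3) (6,4)

Derivation:
(1,2): no bracket -> illegal
(1,3): no bracket -> illegal
(1,4): no bracket -> illegal
(2,2): flips 1 -> legal
(2,4): flips 1 -> legal
(2,5): no bracket -> illegal
(3,2): no bracket -> illegal
(3,5): no bracket -> illegal
(4,2): flips 1 -> legal
(4,5): no bracket -> illegal
(5,2): no bracket -> illegal
(5,3): flips 1 -> legal
(6,3): no bracket -> illegal
(6,4): flips 1 -> legal
(6,5): no bracket -> illegal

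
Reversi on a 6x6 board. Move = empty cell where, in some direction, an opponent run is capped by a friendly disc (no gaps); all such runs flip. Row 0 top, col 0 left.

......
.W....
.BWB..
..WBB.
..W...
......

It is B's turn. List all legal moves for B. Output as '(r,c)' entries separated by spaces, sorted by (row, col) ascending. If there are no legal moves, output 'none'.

(0,0): flips 2 -> legal
(0,1): flips 1 -> legal
(0,2): no bracket -> illegal
(1,0): no bracket -> illegal
(1,2): no bracket -> illegal
(1,3): no bracket -> illegal
(2,0): no bracket -> illegal
(3,1): flips 1 -> legal
(4,1): flips 1 -> legal
(4,3): flips 1 -> legal
(5,1): flips 1 -> legal
(5,2): no bracket -> illegal
(5,3): no bracket -> illegal

Answer: (0,0) (0,1) (3,1) (4,1) (4,3) (5,1)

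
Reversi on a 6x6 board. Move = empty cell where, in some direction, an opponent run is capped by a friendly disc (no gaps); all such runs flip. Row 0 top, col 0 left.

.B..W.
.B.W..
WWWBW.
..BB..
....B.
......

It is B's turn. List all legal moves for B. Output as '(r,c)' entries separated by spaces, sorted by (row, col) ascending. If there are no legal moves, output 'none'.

Answer: (0,3) (1,0) (1,2) (1,5) (2,5) (3,1)

Derivation:
(0,2): no bracket -> illegal
(0,3): flips 1 -> legal
(0,5): no bracket -> illegal
(1,0): flips 1 -> legal
(1,2): flips 1 -> legal
(1,4): no bracket -> illegal
(1,5): flips 1 -> legal
(2,5): flips 1 -> legal
(3,0): no bracket -> illegal
(3,1): flips 1 -> legal
(3,4): no bracket -> illegal
(3,5): no bracket -> illegal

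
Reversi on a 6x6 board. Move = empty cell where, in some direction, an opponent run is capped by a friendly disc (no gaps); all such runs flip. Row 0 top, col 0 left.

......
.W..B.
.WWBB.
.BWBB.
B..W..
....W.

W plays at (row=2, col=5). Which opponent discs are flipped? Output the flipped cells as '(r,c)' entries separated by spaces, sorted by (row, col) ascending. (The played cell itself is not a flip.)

Dir NW: opp run (1,4), next='.' -> no flip
Dir N: first cell '.' (not opp) -> no flip
Dir NE: edge -> no flip
Dir W: opp run (2,4) (2,3) capped by W -> flip
Dir E: edge -> no flip
Dir SW: opp run (3,4) capped by W -> flip
Dir S: first cell '.' (not opp) -> no flip
Dir SE: edge -> no flip

Answer: (2,3) (2,4) (3,4)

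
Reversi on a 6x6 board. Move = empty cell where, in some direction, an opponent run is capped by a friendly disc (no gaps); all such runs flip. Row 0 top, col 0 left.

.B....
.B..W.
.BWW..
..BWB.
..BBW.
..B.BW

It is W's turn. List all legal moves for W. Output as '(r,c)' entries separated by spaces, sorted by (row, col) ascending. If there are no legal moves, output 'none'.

Answer: (0,0) (2,0) (2,4) (3,1) (3,5) (4,1) (4,5) (5,1) (5,3)

Derivation:
(0,0): flips 1 -> legal
(0,2): no bracket -> illegal
(1,0): no bracket -> illegal
(1,2): no bracket -> illegal
(2,0): flips 1 -> legal
(2,4): flips 1 -> legal
(2,5): no bracket -> illegal
(3,0): no bracket -> illegal
(3,1): flips 1 -> legal
(3,5): flips 1 -> legal
(4,1): flips 3 -> legal
(4,5): flips 1 -> legal
(5,1): flips 1 -> legal
(5,3): flips 2 -> legal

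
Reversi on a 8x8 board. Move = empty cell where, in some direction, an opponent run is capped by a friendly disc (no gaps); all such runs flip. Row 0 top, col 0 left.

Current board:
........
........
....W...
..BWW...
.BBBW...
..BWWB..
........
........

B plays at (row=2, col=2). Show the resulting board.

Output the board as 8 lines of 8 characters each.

Place B at (2,2); scan 8 dirs for brackets.
Dir NW: first cell '.' (not opp) -> no flip
Dir N: first cell '.' (not opp) -> no flip
Dir NE: first cell '.' (not opp) -> no flip
Dir W: first cell '.' (not opp) -> no flip
Dir E: first cell '.' (not opp) -> no flip
Dir SW: first cell '.' (not opp) -> no flip
Dir S: first cell 'B' (not opp) -> no flip
Dir SE: opp run (3,3) (4,4) capped by B -> flip
All flips: (3,3) (4,4)

Answer: ........
........
..B.W...
..BBW...
.BBBB...
..BWWB..
........
........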